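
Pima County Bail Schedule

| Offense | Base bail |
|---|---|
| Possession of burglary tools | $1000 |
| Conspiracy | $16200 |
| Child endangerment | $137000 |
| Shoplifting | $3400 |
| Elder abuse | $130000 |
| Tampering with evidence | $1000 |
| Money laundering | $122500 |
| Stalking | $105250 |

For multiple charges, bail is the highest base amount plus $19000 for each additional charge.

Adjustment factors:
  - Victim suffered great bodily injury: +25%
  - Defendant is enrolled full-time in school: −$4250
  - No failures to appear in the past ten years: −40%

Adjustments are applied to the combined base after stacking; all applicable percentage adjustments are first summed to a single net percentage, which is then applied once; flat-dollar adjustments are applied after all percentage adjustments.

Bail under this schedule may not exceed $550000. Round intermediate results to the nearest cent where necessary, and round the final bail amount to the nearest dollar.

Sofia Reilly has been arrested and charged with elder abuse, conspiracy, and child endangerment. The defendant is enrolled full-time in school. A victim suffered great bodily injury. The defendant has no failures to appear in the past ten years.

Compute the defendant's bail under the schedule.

Base amounts from the schedule: elder abuse $130000; conspiracy $16200; child endangerment $137000.
Stacking rule: highest base plus $19000 per additional charge. Highest is child endangerment at $137000; 2 additional charges → +$38000. Combined base = $175000.
Net percentage adjustment: +25% −40% = −15%. $175000 × 0.85 = $148750.
Defendant is enrolled full-time in school (−$4250 flat): $148750 − $4250 = $144500.
$144500 is within the $550000 maximum.

$144500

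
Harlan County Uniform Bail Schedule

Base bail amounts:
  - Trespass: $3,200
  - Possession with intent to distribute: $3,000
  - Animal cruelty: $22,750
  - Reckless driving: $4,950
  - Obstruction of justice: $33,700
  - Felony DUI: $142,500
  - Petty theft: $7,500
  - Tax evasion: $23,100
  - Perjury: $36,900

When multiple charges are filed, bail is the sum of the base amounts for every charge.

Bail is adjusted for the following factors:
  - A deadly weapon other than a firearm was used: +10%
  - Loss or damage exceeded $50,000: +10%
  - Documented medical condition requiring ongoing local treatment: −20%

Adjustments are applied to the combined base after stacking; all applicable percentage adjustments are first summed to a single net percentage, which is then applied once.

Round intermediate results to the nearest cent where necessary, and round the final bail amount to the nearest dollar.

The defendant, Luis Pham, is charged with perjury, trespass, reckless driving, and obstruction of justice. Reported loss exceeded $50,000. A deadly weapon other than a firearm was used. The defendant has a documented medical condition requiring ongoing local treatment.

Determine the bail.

$78,750

Base amounts from the schedule: perjury $36,900; trespass $3,200; reckless driving $4,950; obstruction of justice $33,700.
Stacking rule: sum of all bases. $36,900 + $3,200 + $4,950 + $33,700 = $78,750.
Net percentage adjustment: +10% +10% −20% = +0%. $78,750 × 1 = $78,750.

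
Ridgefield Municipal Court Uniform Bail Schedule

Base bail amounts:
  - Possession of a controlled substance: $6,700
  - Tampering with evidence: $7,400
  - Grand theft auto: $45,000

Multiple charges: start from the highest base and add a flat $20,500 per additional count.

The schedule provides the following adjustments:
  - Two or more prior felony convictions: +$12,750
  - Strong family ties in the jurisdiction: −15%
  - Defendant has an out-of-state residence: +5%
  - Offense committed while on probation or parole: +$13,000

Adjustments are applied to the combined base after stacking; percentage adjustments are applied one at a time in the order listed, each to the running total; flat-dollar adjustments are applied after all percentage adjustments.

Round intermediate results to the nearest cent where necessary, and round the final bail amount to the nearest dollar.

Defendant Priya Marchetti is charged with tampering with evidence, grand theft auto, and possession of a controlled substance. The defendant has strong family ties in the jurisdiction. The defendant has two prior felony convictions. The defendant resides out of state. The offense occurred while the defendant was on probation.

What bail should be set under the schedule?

Base amounts from the schedule: tampering with evidence $7,400; grand theft auto $45,000; possession of a controlled substance $6,700.
Stacking rule: highest base plus $20,500 per additional charge. Highest is grand theft auto at $45,000; 2 additional charges → +$41,000. Combined base = $86,000.
Strong family ties in the jurisdiction (−15%): $86,000 × 0.85 = $73,100.
Defendant has an out-of-state residence (+5%): $73,100 × 1.05 = $76,755.
Two or more prior felony convictions (+$12,750 flat): $76,755 + $12,750 = $89,505.
Offense committed while on probation or parole (+$13,000 flat): $89,505 + $13,000 = $102,505.

$102,505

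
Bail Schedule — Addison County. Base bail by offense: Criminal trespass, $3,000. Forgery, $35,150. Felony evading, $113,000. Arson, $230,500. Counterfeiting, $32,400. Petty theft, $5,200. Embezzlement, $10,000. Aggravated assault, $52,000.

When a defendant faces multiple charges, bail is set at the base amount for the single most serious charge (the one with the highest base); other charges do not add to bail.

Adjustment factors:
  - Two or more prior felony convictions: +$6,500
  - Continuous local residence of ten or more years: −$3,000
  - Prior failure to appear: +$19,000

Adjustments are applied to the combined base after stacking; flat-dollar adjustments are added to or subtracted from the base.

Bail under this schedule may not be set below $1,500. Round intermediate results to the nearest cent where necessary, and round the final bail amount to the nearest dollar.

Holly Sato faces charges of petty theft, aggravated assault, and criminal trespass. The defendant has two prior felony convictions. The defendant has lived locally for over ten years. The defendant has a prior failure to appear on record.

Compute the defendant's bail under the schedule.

$74,500

Base amounts from the schedule: petty theft $5,200; aggravated assault $52,000; criminal trespass $3,000.
Stacking rule: use the highest base only. Highest is aggravated assault at $52,000. Combined base = $52,000.
Two or more prior felony convictions (+$6,500 flat): $52,000 + $6,500 = $58,500.
Continuous local residence of ten or more years (−$3,000 flat): $58,500 − $3,000 = $55,500.
Prior failure to appear (+$19,000 flat): $55,500 + $19,000 = $74,500.
$74,500 is at or above the $1,500 minimum.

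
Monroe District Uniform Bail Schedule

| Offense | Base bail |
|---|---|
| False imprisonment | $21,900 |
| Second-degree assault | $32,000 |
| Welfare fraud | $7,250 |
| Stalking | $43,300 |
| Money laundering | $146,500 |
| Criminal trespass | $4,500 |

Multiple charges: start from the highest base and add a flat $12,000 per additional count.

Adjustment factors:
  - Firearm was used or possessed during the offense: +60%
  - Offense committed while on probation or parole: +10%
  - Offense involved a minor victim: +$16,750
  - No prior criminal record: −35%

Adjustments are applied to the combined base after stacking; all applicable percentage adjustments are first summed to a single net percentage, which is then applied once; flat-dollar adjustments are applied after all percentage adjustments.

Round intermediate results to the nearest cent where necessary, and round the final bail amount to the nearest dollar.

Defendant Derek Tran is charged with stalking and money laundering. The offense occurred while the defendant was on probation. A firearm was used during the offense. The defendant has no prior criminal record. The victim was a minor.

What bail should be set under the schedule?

Base amounts from the schedule: stalking $43,300; money laundering $146,500.
Stacking rule: highest base plus $12,000 per additional charge. Highest is money laundering at $146,500; 1 additional charge → +$12,000. Combined base = $158,500.
Net percentage adjustment: +60% +10% −35% = +35%. $158,500 × 1.35 = $213,975.
Offense involved a minor victim (+$16,750 flat): $213,975 + $16,750 = $230,725.

$230,725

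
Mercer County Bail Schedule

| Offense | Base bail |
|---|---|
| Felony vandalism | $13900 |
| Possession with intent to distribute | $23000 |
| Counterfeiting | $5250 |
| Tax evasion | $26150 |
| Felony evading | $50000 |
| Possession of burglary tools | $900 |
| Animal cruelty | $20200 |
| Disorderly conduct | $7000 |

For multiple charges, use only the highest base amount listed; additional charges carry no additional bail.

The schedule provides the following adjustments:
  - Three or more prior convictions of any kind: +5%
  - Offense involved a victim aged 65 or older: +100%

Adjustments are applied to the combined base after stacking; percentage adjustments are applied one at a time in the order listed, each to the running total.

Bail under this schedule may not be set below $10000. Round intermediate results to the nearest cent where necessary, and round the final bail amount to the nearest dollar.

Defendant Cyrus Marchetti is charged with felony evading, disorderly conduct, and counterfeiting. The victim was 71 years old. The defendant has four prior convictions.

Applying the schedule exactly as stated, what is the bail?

Base amounts from the schedule: felony evading $50000; disorderly conduct $7000; counterfeiting $5250.
Stacking rule: use the highest base only. Highest is felony evading at $50000. Combined base = $50000.
Three or more prior convictions of any kind (+5%): $50000 × 1.05 = $52500.
Offense involved a victim aged 65 or older (+100%): $52500 × 2 = $105000.
$105000 is at or above the $10000 minimum.

$105000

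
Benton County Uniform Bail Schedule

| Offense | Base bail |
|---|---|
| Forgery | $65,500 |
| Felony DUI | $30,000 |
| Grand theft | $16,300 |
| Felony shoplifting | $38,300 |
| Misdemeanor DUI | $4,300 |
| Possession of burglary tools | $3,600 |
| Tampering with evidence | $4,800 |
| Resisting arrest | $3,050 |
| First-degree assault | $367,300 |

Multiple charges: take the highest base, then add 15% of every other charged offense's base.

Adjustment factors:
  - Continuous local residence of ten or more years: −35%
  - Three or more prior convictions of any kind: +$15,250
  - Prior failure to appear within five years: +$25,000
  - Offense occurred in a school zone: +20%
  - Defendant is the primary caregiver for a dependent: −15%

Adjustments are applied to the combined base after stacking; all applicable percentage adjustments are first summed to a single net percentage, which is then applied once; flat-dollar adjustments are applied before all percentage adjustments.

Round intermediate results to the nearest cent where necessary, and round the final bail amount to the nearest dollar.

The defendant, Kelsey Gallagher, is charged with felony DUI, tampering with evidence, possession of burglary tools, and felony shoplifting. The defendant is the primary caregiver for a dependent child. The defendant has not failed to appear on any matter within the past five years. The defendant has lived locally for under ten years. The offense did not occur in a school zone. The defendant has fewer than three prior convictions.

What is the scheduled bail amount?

Base amounts from the schedule: felony DUI $30,000; tampering with evidence $4,800; possession of burglary tools $3,600; felony shoplifting $38,300.
Stacking rule: highest base plus 15% of each additional charge. Highest is felony shoplifting at $38,300. Additional: $30,000 × 15% = $4,500; $4,800 × 15% = $720; $3,600 × 15% = $540. Combined base = $38,300 + $5,760 = $44,060.
Defendant is the primary caregiver for a dependent (−15%): $44,060 × 0.85 = $37,451.

$37,451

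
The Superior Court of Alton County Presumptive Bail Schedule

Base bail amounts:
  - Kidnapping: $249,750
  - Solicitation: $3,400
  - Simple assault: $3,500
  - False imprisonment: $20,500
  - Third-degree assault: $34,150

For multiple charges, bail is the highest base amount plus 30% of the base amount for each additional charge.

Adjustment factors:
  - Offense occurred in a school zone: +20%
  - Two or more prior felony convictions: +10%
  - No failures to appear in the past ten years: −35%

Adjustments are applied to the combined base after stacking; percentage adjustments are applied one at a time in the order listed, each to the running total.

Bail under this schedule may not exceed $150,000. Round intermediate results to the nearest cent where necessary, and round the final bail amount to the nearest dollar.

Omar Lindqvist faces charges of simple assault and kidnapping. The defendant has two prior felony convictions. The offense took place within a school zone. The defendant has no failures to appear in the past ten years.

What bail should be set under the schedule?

Base amounts from the schedule: simple assault $3,500; kidnapping $249,750.
Stacking rule: highest base plus 30% of each additional charge. Highest is kidnapping at $249,750. Additional: $3,500 × 30% = $1,050. Combined base = $249,750 + $1,050 = $250,800.
Offense occurred in a school zone (+20%): $250,800 × 1.2 = $300,960.
Two or more prior felony convictions (+10%): $300,960 × 1.1 = $331,056.
No failures to appear in the past ten years (−35%): $331,056 × 0.65 = $215,186.40.
Result $215,186.40 exceeds the maximum of $150,000; bail is capped at $150,000.

$150,000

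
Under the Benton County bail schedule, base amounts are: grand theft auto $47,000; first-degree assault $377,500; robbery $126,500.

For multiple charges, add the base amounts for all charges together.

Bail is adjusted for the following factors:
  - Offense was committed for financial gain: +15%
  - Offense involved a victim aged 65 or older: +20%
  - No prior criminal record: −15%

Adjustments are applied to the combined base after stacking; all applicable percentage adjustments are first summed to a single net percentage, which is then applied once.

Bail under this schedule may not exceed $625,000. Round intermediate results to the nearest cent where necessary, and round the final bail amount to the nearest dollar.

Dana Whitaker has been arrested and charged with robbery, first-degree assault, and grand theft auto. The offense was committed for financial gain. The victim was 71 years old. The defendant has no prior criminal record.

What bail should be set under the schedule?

Base amounts from the schedule: robbery $126,500; first-degree assault $377,500; grand theft auto $47,000.
Stacking rule: sum of all bases. $126,500 + $377,500 + $47,000 = $551,000.
Net percentage adjustment: +15% +20% −15% = +20%. $551,000 × 1.2 = $661,200.
Result $661,200 exceeds the maximum of $625,000; bail is capped at $625,000.

$625,000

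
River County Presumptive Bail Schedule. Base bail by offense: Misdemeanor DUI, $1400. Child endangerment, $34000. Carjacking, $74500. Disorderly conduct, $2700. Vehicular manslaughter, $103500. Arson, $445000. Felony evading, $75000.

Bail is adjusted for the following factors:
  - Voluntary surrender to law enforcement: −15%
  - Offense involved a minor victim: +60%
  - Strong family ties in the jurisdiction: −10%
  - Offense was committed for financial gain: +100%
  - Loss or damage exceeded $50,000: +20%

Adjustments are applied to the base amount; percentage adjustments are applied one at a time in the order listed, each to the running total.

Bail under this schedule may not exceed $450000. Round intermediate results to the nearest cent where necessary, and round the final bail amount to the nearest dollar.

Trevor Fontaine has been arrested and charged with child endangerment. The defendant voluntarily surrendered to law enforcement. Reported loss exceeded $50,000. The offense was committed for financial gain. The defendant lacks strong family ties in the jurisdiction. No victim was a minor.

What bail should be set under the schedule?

Base amounts from the schedule: child endangerment $34000.
Single charge. Combined base = $34000.
Voluntary surrender to law enforcement (−15%): $34000 × 0.85 = $28900.
Offense was committed for financial gain (+100%): $28900 × 2 = $57800.
Loss or damage exceeded $50,000 (+20%): $57800 × 1.2 = $69360.
$69360 is within the $450000 maximum.

$69360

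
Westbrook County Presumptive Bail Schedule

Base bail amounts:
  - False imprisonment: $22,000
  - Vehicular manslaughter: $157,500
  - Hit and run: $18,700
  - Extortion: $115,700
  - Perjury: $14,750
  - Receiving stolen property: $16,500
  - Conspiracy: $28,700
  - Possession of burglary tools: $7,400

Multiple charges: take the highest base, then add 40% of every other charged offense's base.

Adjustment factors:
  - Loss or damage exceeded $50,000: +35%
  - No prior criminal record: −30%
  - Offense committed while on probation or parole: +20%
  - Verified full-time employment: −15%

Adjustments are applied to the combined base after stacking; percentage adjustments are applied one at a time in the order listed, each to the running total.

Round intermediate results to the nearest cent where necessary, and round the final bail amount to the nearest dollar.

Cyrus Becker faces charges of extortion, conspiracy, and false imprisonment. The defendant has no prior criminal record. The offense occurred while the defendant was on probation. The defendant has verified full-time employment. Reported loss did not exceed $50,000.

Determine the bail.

Base amounts from the schedule: extortion $115,700; conspiracy $28,700; false imprisonment $22,000.
Stacking rule: highest base plus 40% of each additional charge. Highest is extortion at $115,700. Additional: $28,700 × 40% = $11,480; $22,000 × 40% = $8,800. Combined base = $115,700 + $20,280 = $135,980.
No prior criminal record (−30%): $135,980 × 0.7 = $95,186.
Offense committed while on probation or parole (+20%): $95,186 × 1.2 = $114,223.20.
Verified full-time employment (−15%): $114,223.20 × 0.85 = $97,089.72.
Rounded to the nearest dollar: $97,090.

$97,090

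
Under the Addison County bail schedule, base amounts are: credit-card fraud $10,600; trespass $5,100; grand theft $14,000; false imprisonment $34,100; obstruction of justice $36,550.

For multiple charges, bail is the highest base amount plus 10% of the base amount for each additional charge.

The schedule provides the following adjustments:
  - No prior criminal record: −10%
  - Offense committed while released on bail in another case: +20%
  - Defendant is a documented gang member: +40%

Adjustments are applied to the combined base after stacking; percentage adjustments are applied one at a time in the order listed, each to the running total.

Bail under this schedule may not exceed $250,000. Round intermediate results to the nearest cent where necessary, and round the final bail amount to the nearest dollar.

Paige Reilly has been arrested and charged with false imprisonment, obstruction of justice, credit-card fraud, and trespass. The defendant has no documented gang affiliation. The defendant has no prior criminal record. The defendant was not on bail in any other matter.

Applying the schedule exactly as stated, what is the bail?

Base amounts from the schedule: false imprisonment $34,100; obstruction of justice $36,550; credit-card fraud $10,600; trespass $5,100.
Stacking rule: highest base plus 10% of each additional charge. Highest is obstruction of justice at $36,550. Additional: $34,100 × 10% = $3,410; $10,600 × 10% = $1,060; $5,100 × 10% = $510. Combined base = $36,550 + $4,980 = $41,530.
No prior criminal record (−10%): $41,530 × 0.9 = $37,377.
$37,377 is within the $250,000 maximum.

$37,377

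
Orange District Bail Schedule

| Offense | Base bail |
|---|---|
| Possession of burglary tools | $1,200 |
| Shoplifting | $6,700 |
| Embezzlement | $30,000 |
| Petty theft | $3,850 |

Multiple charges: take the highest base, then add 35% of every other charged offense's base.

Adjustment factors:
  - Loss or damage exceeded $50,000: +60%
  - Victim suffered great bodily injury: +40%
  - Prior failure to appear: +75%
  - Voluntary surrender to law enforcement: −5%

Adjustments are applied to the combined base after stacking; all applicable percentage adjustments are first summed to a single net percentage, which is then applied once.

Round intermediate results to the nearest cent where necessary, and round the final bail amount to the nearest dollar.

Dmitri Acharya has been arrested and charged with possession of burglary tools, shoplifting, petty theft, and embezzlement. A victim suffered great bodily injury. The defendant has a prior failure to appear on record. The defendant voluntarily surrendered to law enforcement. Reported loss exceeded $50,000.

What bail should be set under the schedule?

Base amounts from the schedule: possession of burglary tools $1,200; shoplifting $6,700; petty theft $3,850; embezzlement $30,000.
Stacking rule: highest base plus 35% of each additional charge. Highest is embezzlement at $30,000. Additional: $1,200 × 35% = $420; $6,700 × 35% = $2,345; $3,850 × 35% = $1,347.50. Combined base = $30,000 + $4,112.50 = $34,112.50.
Net percentage adjustment: +60% +40% +75% −5% = +170%. $34,112.50 × 2.7 = $92,103.75.
Rounded to the nearest dollar: $92,104.

$92,104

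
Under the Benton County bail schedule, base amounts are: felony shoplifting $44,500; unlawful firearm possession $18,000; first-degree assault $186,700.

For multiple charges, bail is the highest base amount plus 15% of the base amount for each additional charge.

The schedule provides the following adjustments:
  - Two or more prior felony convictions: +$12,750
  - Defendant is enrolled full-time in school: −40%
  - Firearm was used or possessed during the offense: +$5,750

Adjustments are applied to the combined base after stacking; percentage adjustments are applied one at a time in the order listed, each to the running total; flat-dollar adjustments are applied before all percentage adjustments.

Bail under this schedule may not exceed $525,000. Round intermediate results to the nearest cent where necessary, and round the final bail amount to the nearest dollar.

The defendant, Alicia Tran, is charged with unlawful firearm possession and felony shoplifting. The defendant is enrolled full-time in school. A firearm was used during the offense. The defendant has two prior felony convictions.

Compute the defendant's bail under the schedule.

Base amounts from the schedule: unlawful firearm possession $18,000; felony shoplifting $44,500.
Stacking rule: highest base plus 15% of each additional charge. Highest is felony shoplifting at $44,500. Additional: $18,000 × 15% = $2,700. Combined base = $44,500 + $2,700 = $47,200.
Two or more prior felony convictions (+$12,750 flat): $47,200 + $12,750 = $59,950.
Firearm was used or possessed during the offense (+$5,750 flat): $59,950 + $5,750 = $65,700.
Defendant is enrolled full-time in school (−40%): $65,700 × 0.6 = $39,420.
$39,420 is within the $525,000 maximum.

$39,420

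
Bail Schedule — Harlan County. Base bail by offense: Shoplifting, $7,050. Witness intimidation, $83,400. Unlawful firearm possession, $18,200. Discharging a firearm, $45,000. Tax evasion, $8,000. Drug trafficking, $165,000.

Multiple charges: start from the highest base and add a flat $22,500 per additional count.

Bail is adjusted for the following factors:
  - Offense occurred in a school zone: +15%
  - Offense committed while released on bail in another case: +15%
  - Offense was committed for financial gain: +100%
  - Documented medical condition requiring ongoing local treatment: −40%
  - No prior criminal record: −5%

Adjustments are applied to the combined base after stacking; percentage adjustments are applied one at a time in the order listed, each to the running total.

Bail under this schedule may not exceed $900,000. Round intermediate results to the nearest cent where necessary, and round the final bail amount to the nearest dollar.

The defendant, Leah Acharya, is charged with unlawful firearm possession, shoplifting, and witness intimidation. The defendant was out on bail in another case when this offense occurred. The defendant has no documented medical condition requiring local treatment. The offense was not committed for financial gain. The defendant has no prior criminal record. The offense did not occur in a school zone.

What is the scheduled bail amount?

Base amounts from the schedule: unlawful firearm possession $18,200; shoplifting $7,050; witness intimidation $83,400.
Stacking rule: highest base plus $22,500 per additional charge. Highest is witness intimidation at $83,400; 2 additional charges → +$45,000. Combined base = $128,400.
Offense committed while released on bail in another case (+15%): $128,400 × 1.15 = $147,660.
No prior criminal record (−5%): $147,660 × 0.95 = $140,277.
$140,277 is within the $900,000 maximum.

$140,277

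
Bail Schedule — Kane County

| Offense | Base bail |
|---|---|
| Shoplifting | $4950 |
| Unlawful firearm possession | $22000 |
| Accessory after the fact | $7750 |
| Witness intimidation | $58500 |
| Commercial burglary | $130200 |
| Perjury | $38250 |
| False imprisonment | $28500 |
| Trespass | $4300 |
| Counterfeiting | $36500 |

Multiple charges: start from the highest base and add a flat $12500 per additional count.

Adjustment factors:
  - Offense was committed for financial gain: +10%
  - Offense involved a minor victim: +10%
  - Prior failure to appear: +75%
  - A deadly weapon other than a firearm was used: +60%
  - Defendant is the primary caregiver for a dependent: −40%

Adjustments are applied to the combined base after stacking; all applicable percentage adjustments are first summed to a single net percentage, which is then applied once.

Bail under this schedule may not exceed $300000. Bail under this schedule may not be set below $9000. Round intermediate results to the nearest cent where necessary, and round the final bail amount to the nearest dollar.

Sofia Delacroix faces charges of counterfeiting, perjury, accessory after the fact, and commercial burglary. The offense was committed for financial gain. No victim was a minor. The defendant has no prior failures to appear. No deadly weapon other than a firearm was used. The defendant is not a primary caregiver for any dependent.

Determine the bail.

Base amounts from the schedule: counterfeiting $36500; perjury $38250; accessory after the fact $7750; commercial burglary $130200.
Stacking rule: highest base plus $12500 per additional charge. Highest is commercial burglary at $130200; 3 additional charges → +$37500. Combined base = $167700.
Offense was committed for financial gain (+10%): $167700 × 1.1 = $184470.
$184470 is within the $300000 maximum.
$184470 is at or above the $9000 minimum.

$184470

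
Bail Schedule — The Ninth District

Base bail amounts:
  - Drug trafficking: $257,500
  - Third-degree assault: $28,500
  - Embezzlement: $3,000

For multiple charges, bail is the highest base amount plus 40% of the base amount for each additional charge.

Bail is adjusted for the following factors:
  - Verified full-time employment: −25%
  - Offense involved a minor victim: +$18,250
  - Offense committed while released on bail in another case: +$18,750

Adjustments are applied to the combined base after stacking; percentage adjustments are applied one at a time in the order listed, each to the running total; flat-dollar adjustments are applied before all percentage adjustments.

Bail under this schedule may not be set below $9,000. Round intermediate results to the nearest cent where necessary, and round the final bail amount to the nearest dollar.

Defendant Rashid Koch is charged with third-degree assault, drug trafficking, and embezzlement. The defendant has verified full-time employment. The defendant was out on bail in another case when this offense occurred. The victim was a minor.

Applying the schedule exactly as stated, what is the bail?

Base amounts from the schedule: third-degree assault $28,500; drug trafficking $257,500; embezzlement $3,000.
Stacking rule: highest base plus 40% of each additional charge. Highest is drug trafficking at $257,500. Additional: $28,500 × 40% = $11,400; $3,000 × 40% = $1,200. Combined base = $257,500 + $12,600 = $270,100.
Offense involved a minor victim (+$18,250 flat): $270,100 + $18,250 = $288,350.
Offense committed while released on bail in another case (+$18,750 flat): $288,350 + $18,750 = $307,100.
Verified full-time employment (−25%): $307,100 × 0.75 = $230,325.
$230,325 is at or above the $9,000 minimum.

$230,325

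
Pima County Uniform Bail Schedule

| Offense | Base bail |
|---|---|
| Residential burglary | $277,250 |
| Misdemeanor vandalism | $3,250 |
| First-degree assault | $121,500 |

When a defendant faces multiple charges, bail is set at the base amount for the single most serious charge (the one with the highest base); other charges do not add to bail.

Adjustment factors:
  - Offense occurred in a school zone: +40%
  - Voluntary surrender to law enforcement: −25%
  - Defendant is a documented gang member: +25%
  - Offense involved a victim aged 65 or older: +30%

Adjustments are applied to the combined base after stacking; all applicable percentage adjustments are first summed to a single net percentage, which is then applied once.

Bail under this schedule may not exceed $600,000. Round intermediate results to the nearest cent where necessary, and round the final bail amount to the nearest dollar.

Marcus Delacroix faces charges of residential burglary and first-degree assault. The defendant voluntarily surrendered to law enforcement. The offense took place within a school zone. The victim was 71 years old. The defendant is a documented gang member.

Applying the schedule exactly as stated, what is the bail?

Base amounts from the schedule: residential burglary $277,250; first-degree assault $121,500.
Stacking rule: use the highest base only. Highest is residential burglary at $277,250. Combined base = $277,250.
Net percentage adjustment: +40% −25% +25% +30% = +70%. $277,250 × 1.7 = $471,325.
$471,325 is within the $600,000 maximum.

$471,325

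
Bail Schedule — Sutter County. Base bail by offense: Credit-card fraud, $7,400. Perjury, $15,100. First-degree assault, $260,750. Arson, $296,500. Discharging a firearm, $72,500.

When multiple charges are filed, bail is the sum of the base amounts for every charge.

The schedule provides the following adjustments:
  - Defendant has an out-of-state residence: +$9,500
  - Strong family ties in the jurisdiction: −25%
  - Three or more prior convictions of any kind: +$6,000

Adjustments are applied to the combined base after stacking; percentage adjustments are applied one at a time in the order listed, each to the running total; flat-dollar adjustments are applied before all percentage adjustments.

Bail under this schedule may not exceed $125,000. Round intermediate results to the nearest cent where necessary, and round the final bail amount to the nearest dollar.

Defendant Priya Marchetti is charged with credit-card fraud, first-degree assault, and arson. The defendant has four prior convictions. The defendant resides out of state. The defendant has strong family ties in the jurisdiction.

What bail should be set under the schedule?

$125,000

Base amounts from the schedule: credit-card fraud $7,400; first-degree assault $260,750; arson $296,500.
Stacking rule: sum of all bases. $7,400 + $260,750 + $296,500 = $564,650.
Defendant has an out-of-state residence (+$9,500 flat): $564,650 + $9,500 = $574,150.
Three or more prior convictions of any kind (+$6,000 flat): $574,150 + $6,000 = $580,150.
Strong family ties in the jurisdiction (−25%): $580,150 × 0.75 = $435,112.50.
Result $435,112.50 exceeds the maximum of $125,000; bail is capped at $125,000.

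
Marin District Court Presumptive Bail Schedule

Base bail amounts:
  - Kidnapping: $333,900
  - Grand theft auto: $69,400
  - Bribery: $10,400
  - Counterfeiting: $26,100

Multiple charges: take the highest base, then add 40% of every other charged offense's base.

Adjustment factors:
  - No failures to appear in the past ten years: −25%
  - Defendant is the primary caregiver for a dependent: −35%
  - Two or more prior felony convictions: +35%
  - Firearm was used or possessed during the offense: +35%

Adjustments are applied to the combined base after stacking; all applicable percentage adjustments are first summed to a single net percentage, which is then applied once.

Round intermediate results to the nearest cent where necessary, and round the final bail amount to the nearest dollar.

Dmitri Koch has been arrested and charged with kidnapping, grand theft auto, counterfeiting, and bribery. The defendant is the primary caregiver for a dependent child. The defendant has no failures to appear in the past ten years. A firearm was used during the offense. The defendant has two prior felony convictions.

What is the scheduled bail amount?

$413,886

Base amounts from the schedule: kidnapping $333,900; grand theft auto $69,400; counterfeiting $26,100; bribery $10,400.
Stacking rule: highest base plus 40% of each additional charge. Highest is kidnapping at $333,900. Additional: $69,400 × 40% = $27,760; $26,100 × 40% = $10,440; $10,400 × 40% = $4,160. Combined base = $333,900 + $42,360 = $376,260.
Net percentage adjustment: −25% −35% +35% +35% = +10%. $376,260 × 1.1 = $413,886.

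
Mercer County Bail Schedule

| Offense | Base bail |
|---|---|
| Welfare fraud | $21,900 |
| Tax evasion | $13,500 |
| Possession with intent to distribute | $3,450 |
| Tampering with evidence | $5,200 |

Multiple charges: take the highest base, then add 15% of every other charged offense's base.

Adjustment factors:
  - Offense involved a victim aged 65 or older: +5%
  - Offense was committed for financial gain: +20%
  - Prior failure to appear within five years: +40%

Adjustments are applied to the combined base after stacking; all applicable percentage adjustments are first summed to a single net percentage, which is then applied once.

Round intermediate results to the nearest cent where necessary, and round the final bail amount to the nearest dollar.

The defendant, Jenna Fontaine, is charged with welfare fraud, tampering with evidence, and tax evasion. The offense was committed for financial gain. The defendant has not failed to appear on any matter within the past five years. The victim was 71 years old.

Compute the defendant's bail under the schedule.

Base amounts from the schedule: welfare fraud $21,900; tampering with evidence $5,200; tax evasion $13,500.
Stacking rule: highest base plus 15% of each additional charge. Highest is welfare fraud at $21,900. Additional: $5,200 × 15% = $780; $13,500 × 15% = $2,025. Combined base = $21,900 + $2,805 = $24,705.
Net percentage adjustment: +5% +20% = +25%. $24,705 × 1.25 = $30,881.25.
Rounded to the nearest dollar: $30,881.

$30,881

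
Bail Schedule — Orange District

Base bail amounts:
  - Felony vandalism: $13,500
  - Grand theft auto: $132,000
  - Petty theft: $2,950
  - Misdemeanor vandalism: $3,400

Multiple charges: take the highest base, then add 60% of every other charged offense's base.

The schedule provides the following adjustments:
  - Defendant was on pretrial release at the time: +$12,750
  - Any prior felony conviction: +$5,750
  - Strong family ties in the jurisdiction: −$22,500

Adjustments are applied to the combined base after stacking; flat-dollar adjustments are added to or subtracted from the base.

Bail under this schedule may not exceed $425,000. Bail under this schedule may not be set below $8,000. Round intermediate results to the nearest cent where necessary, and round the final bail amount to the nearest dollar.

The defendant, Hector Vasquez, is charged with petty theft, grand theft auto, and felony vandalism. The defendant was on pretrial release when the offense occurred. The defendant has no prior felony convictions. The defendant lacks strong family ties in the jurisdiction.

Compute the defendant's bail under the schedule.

$154,620

Base amounts from the schedule: petty theft $2,950; grand theft auto $132,000; felony vandalism $13,500.
Stacking rule: highest base plus 60% of each additional charge. Highest is grand theft auto at $132,000. Additional: $2,950 × 60% = $1,770; $13,500 × 60% = $8,100. Combined base = $132,000 + $9,870 = $141,870.
Defendant was on pretrial release at the time (+$12,750 flat): $141,870 + $12,750 = $154,620.
$154,620 is within the $425,000 maximum.
$154,620 is at or above the $8,000 minimum.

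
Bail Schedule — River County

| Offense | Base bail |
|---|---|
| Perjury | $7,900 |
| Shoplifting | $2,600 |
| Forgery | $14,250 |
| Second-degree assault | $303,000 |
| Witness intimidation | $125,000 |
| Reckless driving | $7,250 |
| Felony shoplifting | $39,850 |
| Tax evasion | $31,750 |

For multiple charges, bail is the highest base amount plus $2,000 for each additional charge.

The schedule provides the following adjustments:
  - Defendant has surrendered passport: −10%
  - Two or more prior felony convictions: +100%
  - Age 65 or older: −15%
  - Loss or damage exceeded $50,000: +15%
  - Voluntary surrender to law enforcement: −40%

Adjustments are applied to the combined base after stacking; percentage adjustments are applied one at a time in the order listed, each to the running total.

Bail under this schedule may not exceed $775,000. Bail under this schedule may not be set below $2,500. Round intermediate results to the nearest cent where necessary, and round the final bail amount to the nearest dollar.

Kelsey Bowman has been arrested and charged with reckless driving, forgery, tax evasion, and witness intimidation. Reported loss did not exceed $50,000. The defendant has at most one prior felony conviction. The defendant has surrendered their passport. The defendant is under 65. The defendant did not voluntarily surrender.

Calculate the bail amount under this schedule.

Base amounts from the schedule: reckless driving $7,250; forgery $14,250; tax evasion $31,750; witness intimidation $125,000.
Stacking rule: highest base plus $2,000 per additional charge. Highest is witness intimidation at $125,000; 3 additional charges → +$6,000. Combined base = $131,000.
Defendant has surrendered passport (−10%): $131,000 × 0.9 = $117,900.
$117,900 is within the $775,000 maximum.
$117,900 is at or above the $2,500 minimum.

$117,900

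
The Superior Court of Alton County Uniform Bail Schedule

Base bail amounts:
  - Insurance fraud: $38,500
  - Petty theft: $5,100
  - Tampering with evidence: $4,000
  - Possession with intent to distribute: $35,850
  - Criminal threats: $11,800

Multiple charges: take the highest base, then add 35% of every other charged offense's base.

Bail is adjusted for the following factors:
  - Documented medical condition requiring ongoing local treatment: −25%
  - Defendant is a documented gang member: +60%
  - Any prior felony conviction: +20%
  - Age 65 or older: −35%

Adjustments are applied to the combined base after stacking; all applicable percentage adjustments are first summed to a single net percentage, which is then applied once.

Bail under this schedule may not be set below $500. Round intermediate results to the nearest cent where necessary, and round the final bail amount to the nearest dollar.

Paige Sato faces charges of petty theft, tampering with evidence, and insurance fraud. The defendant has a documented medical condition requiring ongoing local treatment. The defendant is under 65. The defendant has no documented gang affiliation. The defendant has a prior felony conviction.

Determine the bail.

Base amounts from the schedule: petty theft $5,100; tampering with evidence $4,000; insurance fraud $38,500.
Stacking rule: highest base plus 35% of each additional charge. Highest is insurance fraud at $38,500. Additional: $5,100 × 35% = $1,785; $4,000 × 35% = $1,400. Combined base = $38,500 + $3,185 = $41,685.
Net percentage adjustment: −25% +20% = −5%. $41,685 × 0.95 = $39,600.75.
$39,600.75 is at or above the $500 minimum.
Rounded to the nearest dollar: $39,601.

$39,601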